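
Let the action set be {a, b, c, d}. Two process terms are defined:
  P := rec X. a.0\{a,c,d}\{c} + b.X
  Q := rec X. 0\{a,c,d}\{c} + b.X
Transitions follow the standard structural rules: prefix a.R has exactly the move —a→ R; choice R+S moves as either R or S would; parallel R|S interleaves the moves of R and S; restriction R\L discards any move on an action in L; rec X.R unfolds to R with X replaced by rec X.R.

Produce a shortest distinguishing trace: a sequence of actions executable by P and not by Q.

a

P's transition system — 2 states:
  s0 = rec X. a.0\{a,c,d}\{c} + b.X | -a-> s1, -b-> s0
  s1 = 0\{a,c,d}\{c} | stopped
Q's transition system — 1 states:
  t0 = rec X. 0\{a,c,d}\{c} + b.X | -b-> t0
Run σ = ⟨a⟩ on P: start {s0}
  after a @ step 1: {s1}
  — P admits the full trace.
Run σ = ⟨a⟩ on Q: start {t0}
  after a @ step 1: ∅ (Q stuck)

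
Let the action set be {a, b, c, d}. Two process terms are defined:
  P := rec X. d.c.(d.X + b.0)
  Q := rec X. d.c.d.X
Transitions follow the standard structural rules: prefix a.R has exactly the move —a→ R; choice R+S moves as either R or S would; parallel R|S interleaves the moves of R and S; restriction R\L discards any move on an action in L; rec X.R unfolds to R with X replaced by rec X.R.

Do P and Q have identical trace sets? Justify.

Reachable graph of P (4 states):
  p0 = rec X. d.c.(d.X + b.0) ⊢ --d--▸ p1
  p1 = c.(d.(rec X. d.c.(d.X + b.0)) + b.0) ⊢ --c--▸ p2
  p2 = d.(rec X. d.c.(d.X + b.0)) + b.0 ⊢ --b--▸ p3, --d--▸ p0
  p3 = 0 ⊢ (no moves)
Reachable graph of Q (3 states):
  q0 = rec X. d.c.d.X ⊢ --d--▸ q1
  q1 = c.d.(rec X. d.c.d.X) ⊢ --c--▸ q2
  q2 = d.(rec X. d.c.d.X) ⊢ --d--▸ q0
Trace ⟨dcb⟩ through P, begin at {p0}:
  [1] d ⇒ {p1}
  [2] c ⇒ {p2}
  [3] b ⇒ {p3}
  — P admits the full trace.
Trace ⟨dcb⟩ through Q, begin at {q0}:
  [1] d ⇒ {q1}
  [2] c ⇒ {q2}
  [3] b ⇒ no successor for Q

traces(P) ≠ traces(Q) — witness ⟨dcb⟩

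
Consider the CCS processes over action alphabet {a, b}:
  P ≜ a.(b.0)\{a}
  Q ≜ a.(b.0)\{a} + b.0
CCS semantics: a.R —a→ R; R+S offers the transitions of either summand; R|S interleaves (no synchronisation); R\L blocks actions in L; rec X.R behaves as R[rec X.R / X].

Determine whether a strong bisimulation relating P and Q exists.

NO

Reachable graph of P (3 states):
  p0 = a.(b.0)\{a} :: ··a··> p1
  p1 = (b.0)\{a} :: ··b··> p2
  p2 = 0\{a} :: (no moves)
Reachable graph of Q (4 states):
  q0 = a.(b.0)\{a} + b.0 :: ··a··> q1, ··b··> q2
  q1 = (b.0)\{a} :: ··b··> q3
  q2 = 0 :: (no moves)
  q3 = 0\{a} :: (no moves)
Partition-refinement fixed point:
  B0 = {p0}
  B1 = {p1, q1}
  B2 = {p2, q2, q3}
  B3 = {q0}
p0 ∈ B0, q0 ∈ B3 → different blocks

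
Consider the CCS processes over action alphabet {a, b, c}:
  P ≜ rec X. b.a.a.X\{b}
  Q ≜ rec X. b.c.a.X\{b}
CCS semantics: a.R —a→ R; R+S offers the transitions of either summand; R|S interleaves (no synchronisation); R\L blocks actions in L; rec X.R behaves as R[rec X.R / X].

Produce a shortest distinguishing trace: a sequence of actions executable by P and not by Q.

ba

LTS(P): 4 reachable states
  s0 = rec X. b.a.a.X\{b} → --b--▸ s1
  s1 = a.a.(rec X. b.a.a.X\{b})\{b} → --a--▸ s2
  s2 = a.(rec X. b.a.a.X\{b})\{b} → --a--▸ s3
  s3 = (rec X. b.a.a.X\{b})\{b} → ∅
LTS(Q): 4 reachable states
  t0 = rec X. b.c.a.X\{b} → --b--▸ t1
  t1 = c.a.(rec X. b.c.a.X\{b})\{b} → --c--▸ t2
  t2 = a.(rec X. b.c.a.X\{b})\{b} → --a--▸ t3
  t3 = (rec X. b.c.a.X\{b})\{b} → ∅
Trace ⟨ba⟩ through P, begin at {s0}:
  step 1 (b): {s1}
  step 2 (a): {s2}
  — P admits the full trace.
Trace ⟨ba⟩ through Q, begin at {t0}:
  step 1 (b): {t1}
  step 2 (a): ∅  — Q cannot continue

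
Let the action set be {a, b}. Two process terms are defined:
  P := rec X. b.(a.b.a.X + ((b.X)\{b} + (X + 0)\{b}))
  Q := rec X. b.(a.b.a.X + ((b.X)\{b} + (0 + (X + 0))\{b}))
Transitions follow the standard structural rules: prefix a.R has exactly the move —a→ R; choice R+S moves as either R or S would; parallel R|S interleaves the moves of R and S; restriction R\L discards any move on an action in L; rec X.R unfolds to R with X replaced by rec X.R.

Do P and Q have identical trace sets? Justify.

YES

P's transition system — 4 states:
  s0 = rec X. b.(a.b.a.X + ((b.X)\{b} + (X + 0)\{b})) :: —b→ s1
  s1 = a.b.a.(rec X. b.(a.b.a.X + ((b.X)\{b} + (X + 0)\{b}))) + ((b.(rec X. b.(a.b.a.X + ((b.X)\{b} + (X + 0)\{b}))))\{b} + ((rec X. b.(a.b.a.X + ((b.X)\{b} + (X + 0)\{b}))) + 0)\{b}) :: —a→ s2
  s2 = b.a.(rec X. b.(a.b.a.X + ((b.X)\{b} + (X + 0)\{b}))) :: —b→ s3
  s3 = a.(rec X. b.(a.b.a.X + ((b.X)\{b} + (X + 0)\{b}))) :: —a→ s0
Q's transition system — 4 states:
  t0 = rec X. b.(a.b.a.X + ((b.X)\{b} + (0 + (X + 0))\{b})) :: —b→ t1
  t1 = a.b.a.(rec X. b.(a.b.a.X + ((b.X)\{b} + (0 + (X + 0))\{b}))) + ((b.(rec X. b.(a.b.a.X + ((b.X)\{b} + (0 + (X + 0))\{b}))))\{b} + (0 + ((rec X. b.(a.b.a.X + ((b.X)\{b} + (0 + (X + 0))\{b}))) + 0))\{b}) :: —a→ t2
  t2 = b.a.(rec X. b.(a.b.a.X + ((b.X)\{b} + (0 + (X + 0))\{b}))) :: —b→ t3
  t3 = a.(rec X. b.(a.b.a.X + ((b.X)\{b} + (0 + (X + 0))\{b}))) :: —a→ t0
Partition-refinement fixed point:
  B0 = {s0, s2, t0, t2}
  B1 = {s1, s3, t1, t3}
s0 ∈ B0, t0 ∈ B0 → same block
Bisimilar ⇒ trace-equivalent.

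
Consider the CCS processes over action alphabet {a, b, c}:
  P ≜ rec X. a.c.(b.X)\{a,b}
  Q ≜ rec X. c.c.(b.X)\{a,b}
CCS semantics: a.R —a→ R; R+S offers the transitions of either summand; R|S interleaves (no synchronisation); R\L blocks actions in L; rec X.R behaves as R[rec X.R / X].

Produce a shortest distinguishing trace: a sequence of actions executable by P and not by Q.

a

P's transition system — 3 states:
  m0 = rec X. a.c.(b.X)\{a,b} | --a--▸ m1
  m1 = c.(b.(rec X. a.c.(b.X)\{a,b}))\{a,b} | --c--▸ m2
  m2 = (b.(rec X. a.c.(b.X)\{a,b}))\{a,b} | ·
Q's transition system — 3 states:
  n0 = rec X. c.c.(b.X)\{a,b} | --c--▸ n1
  n1 = c.(b.(rec X. c.c.(b.X)\{a,b}))\{a,b} | --c--▸ n2
  n2 = (b.(rec X. c.c.(b.X)\{a,b}))\{a,b} | ·
Run σ = ⟨a⟩ on P: start {m0}
  [1] a ⇒ {m1}
  — P admits the full trace.
Run σ = ⟨a⟩ on Q: start {n0}
  [1] a ⇒ ∅ (Q stuck)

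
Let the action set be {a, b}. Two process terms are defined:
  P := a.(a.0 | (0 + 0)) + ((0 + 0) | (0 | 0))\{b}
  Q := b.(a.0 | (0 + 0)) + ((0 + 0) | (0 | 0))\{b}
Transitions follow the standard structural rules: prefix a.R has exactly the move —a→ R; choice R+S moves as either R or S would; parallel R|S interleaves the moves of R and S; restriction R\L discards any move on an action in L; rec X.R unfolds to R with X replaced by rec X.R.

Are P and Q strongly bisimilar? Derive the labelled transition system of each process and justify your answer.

LTS(P): 3 reachable states
  u0 = a.(a.0 | (0 + 0)) + ((0 + 0) | (0 | 0))\{b} has moves -a-> u1
  u1 = a.0 | (0 + 0) has moves -a-> u2
  u2 = 0 | (0 + 0) has moves (no moves)
LTS(Q): 3 reachable states
  v0 = b.(a.0 | (0 + 0)) + ((0 + 0) | (0 | 0))\{b} has moves -b-> v1
  v1 = a.0 | (0 + 0) has moves -a-> v2
  v2 = 0 | (0 + 0) has moves (no moves)
Partition-refinement fixed point:
  B0 = {u0}
  B1 = {u1, v1}
  B2 = {u2, v2}
  B3 = {v0}
u0 ∈ B0, v0 ∈ B3 → different blocks

NO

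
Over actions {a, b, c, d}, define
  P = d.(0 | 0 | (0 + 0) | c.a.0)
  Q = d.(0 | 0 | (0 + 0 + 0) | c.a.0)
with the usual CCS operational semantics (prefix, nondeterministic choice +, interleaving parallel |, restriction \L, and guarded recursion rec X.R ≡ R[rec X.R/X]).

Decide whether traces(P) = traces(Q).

LTS(P): 4 reachable states
  p0 = d.(0 | 0 | (0 + 0) | c.a.0) :: --d--▸ p1
  p1 = 0 | 0 | (0 + 0) | c.a.0 :: --c--▸ p2
  p2 = 0 | 0 | (0 + 0) | a.0 :: --a--▸ p3
  p3 = 0 | 0 | (0 + 0) | 0 :: (no moves)
LTS(Q): 4 reachable states
  q0 = d.(0 | 0 | (0 + 0 + 0) | c.a.0) :: --d--▸ q1
  q1 = 0 | 0 | (0 + 0 + 0) | c.a.0 :: --c--▸ q2
  q2 = 0 | 0 | (0 + 0 + 0) | a.0 :: --a--▸ q3
  q3 = 0 | 0 | (0 + 0 + 0) | 0 :: (no moves)
Coarsest stable partition (strong bisimilarity classes):
  B0 = {p0, q0}
  B1 = {p1, q1}
  B2 = {p2, q2}
  B3 = {p3, q3}
p0 ∈ B0, q0 ∈ B0 → same block
Bisimilar ⇒ trace-equivalent.

YES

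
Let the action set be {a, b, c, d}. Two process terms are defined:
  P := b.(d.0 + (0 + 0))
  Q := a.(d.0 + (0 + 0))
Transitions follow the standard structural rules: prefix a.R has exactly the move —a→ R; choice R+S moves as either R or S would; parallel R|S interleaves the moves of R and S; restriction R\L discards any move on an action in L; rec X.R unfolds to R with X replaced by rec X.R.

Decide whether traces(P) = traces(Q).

NO — witness ⟨b⟩

LTS(P): 3 reachable states
  u0 = b.(d.0 + (0 + 0)) → -b-> u1
  u1 = d.0 + (0 + 0) → -d-> u2
  u2 = 0 → (no moves)
LTS(Q): 3 reachable states
  v0 = a.(d.0 + (0 + 0)) → -a-> v1
  v1 = d.0 + (0 + 0) → -d-> v2
  v2 = 0 → (no moves)
Trace ⟨b⟩ through P, begin at {u0}:
  after b @ step 1: {u1}
  ✓ P
Trace ⟨b⟩ through Q, begin at {v0}:
  after b @ step 1: ∅ (Q stuck)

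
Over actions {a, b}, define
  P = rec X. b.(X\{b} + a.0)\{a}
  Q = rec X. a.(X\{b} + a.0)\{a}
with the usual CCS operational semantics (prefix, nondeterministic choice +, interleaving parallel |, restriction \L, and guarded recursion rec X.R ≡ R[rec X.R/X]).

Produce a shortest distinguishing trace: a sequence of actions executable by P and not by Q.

b

LTS(P): 2 reachable states
  p0 = rec X. b.(X\{b} + a.0)\{a} | --b--▸ p1
  p1 = ((rec X. b.(X\{b} + a.0)\{a})\{b} + a.0)\{a} | ∅
LTS(Q): 2 reachable states
  q0 = rec X. a.(X\{b} + a.0)\{a} | --a--▸ q1
  q1 = ((rec X. a.(X\{b} + a.0)\{a})\{b} + a.0)\{a} | ∅
Trace ⟨b⟩ through P, begin at {p0}:
  step 1 (b): {p1}
  — P admits the full trace.
Trace ⟨b⟩ through Q, begin at {q0}:
  step 1 (b): no successor for Q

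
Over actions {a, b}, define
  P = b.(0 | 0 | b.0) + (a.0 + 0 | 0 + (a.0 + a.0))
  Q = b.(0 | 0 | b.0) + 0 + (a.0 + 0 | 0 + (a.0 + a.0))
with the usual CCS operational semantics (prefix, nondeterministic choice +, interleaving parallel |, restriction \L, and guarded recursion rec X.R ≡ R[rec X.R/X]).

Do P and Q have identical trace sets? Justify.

trace-equivalent

P's transition system — 4 states:
  p0 = b.(0 | 0 | b.0) + (a.0 + 0 | 0 + (a.0 + a.0)) ⊢ —a→ p1, —b→ p2
  p1 = 0 ⊢ (no moves)
  p2 = 0 | 0 | b.0 ⊢ —b→ p3
  p3 = 0 | 0 | 0 ⊢ (no moves)
Q's transition system — 4 states:
  q0 = b.(0 | 0 | b.0) + 0 + (a.0 + 0 | 0 + (a.0 + a.0)) ⊢ —a→ q1, —b→ q2
  q1 = 0 ⊢ (no moves)
  q2 = 0 | 0 | b.0 ⊢ —b→ q3
  q3 = 0 | 0 | 0 ⊢ (no moves)
Partition-refinement fixed point:
  B0 = {p0, q0}
  B1 = {p1, p3, q1, q3}
  B2 = {p2, q2}
p0 ∈ B0, q0 ∈ B0 → same block
Bisimilar ⇒ trace-equivalent.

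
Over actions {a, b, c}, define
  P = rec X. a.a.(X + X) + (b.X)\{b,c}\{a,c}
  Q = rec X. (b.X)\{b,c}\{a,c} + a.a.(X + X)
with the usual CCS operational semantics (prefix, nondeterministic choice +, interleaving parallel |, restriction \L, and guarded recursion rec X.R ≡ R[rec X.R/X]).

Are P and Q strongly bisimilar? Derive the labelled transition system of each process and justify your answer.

bisimilar

Reachable graph of P (3 states):
  m0 = rec X. a.a.(X + X) + (b.X)\{b,c}\{a,c} ⊢ -a-> m1
  m1 = a.((rec X. a.a.(X + X) + (b.X)\{b,c}\{a,c}) + (rec X. a.a.(X + X) + (b.X)\{b,c}\{a,c})) ⊢ -a-> m2
  m2 = (rec X. a.a.(X + X) + (b.X)\{b,c}\{a,c}) + (rec X. a.a.(X + X) + (b.X)\{b,c}\{a,c}) ⊢ -a-> m1
Reachable graph of Q (3 states):
  n0 = rec X. (b.X)\{b,c}\{a,c} + a.a.(X + X) ⊢ -a-> n1
  n1 = a.((rec X. (b.X)\{b,c}\{a,c} + a.a.(X + X)) + (rec X. (b.X)\{b,c}\{a,c} + a.a.(X + X))) ⊢ -a-> n2
  n2 = (rec X. (b.X)\{b,c}\{a,c} + a.a.(X + X)) + (rec X. (b.X)\{b,c}\{a,c} + a.a.(X + X)) ⊢ -a-> n1
Partition-refinement fixed point:
  B0 = {m0, m1, m2, n0, n1, n2}
m0 ∈ B0, n0 ∈ B0 → same block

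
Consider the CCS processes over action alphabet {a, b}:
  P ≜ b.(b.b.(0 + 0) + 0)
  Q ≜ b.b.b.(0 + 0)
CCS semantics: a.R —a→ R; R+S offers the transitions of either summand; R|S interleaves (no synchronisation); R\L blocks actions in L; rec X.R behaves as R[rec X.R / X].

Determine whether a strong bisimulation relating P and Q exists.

Reachable graph of P (4 states):
  s0 = b.(b.b.(0 + 0) + 0) has moves -b-> s1
  s1 = b.b.(0 + 0) + 0 has moves -b-> s2
  s2 = b.(0 + 0) has moves -b-> s3
  s3 = 0 + 0 has moves ∅
Reachable graph of Q (4 states):
  t0 = b.b.b.(0 + 0) has moves -b-> t1
  t1 = b.b.(0 + 0) has moves -b-> t2
  t2 = b.(0 + 0) has moves -b-> t3
  t3 = 0 + 0 has moves ∅
Bisimilarity quotient blocks:
  B0 = {s0, t0}
  B1 = {s1, t1}
  B2 = {s2, t2}
  B3 = {s3, t3}
s0 ∈ B0, t0 ∈ B0 → same block

YES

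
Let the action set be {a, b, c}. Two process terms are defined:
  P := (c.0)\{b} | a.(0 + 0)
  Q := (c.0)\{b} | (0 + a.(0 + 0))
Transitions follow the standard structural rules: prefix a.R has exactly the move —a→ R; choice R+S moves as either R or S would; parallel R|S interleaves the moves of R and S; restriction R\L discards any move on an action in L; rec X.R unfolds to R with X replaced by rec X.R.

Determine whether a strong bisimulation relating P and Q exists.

YES

Reachable graph of P (4 states):
  u0 = (c.0)\{b} | a.(0 + 0) ⊢ --a--▸ u1, --c--▸ u2
  u1 = (c.0)\{b} | (0 + 0) ⊢ --c--▸ u3
  u2 = 0\{b} | a.(0 + 0) ⊢ --a--▸ u3
  u3 = 0\{b} | (0 + 0) ⊢ ·
Reachable graph of Q (4 states):
  v0 = (c.0)\{b} | (0 + a.(0 + 0)) ⊢ --a--▸ v1, --c--▸ v2
  v1 = (c.0)\{b} | (0 + 0) ⊢ --c--▸ v3
  v2 = 0\{b} | (0 + a.(0 + 0)) ⊢ --a--▸ v3
  v3 = 0\{b} | (0 + 0) ⊢ ·
Partition-refinement fixed point:
  B0 = {u0, v0}
  B1 = {u2, v2}
  B2 = {u3, v3}
  B3 = {u1, v1}
u0 ∈ B0, v0 ∈ B0 → same block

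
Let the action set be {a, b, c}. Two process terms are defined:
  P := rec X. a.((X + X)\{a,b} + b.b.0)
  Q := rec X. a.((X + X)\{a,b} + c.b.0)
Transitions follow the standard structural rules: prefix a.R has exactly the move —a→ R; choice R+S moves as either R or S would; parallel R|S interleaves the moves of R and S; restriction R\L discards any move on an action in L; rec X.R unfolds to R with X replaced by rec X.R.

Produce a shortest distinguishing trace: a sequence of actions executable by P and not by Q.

ab

P's transition system — 4 states:
  p0 = rec X. a.((X + X)\{a,b} + b.b.0) has moves —a→ p1
  p1 = ((rec X. a.((X + X)\{a,b} + b.b.0)) + (rec X. a.((X + X)\{a,b} + b.b.0)))\{a,b} + b.b.0 has moves —b→ p2
  p2 = b.0 has moves —b→ p3
  p3 = 0 has moves deadlocked
Q's transition system — 4 states:
  q0 = rec X. a.((X + X)\{a,b} + c.b.0) has moves —a→ q1
  q1 = ((rec X. a.((X + X)\{a,b} + c.b.0)) + (rec X. a.((X + X)\{a,b} + c.b.0)))\{a,b} + c.b.0 has moves —c→ q2
  q2 = b.0 has moves —b→ q3
  q3 = 0 has moves deadlocked
Trace ⟨ab⟩ through P, begin at {p0}:
  after a @ step 1: {p1}
  after b @ step 2: {p2}
  ✓ P
Trace ⟨ab⟩ through Q, begin at {q0}:
  after a @ step 1: {q1}
  after b @ step 2: ∅ (Q stuck)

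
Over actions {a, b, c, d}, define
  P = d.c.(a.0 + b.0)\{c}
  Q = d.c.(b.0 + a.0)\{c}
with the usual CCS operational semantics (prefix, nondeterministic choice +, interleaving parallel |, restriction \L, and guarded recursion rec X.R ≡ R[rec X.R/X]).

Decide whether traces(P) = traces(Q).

LTS(P): 4 reachable states
  u0 = d.c.(a.0 + b.0)\{c} has moves --d--▸ u1
  u1 = c.(a.0 + b.0)\{c} has moves --c--▸ u2
  u2 = (a.0 + b.0)\{c} has moves --a--▸ u3, --b--▸ u3
  u3 = 0\{c} has moves stopped
LTS(Q): 4 reachable states
  v0 = d.c.(b.0 + a.0)\{c} has moves --d--▸ v1
  v1 = c.(b.0 + a.0)\{c} has moves --c--▸ v2
  v2 = (b.0 + a.0)\{c} has moves --a--▸ v3, --b--▸ v3
  v3 = 0\{c} has moves stopped
Partition-refinement fixed point:
  B0 = {u0, v0}
  B1 = {u1, v1}
  B2 = {u2, v2}
  B3 = {u3, v3}
u0 ∈ B0, v0 ∈ B0 → same block
Bisimilar ⇒ trace-equivalent.

trace-equivalent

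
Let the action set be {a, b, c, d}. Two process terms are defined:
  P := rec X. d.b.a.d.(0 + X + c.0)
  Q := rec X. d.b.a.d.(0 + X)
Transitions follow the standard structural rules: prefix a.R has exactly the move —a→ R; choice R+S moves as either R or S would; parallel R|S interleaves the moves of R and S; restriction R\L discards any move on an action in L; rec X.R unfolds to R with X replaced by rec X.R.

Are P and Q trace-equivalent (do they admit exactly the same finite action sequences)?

NO — witness ⟨dbadc⟩

LTS(P): 6 reachable states
  u0 = rec X. d.b.a.d.(0 + X + c.0) | -d-> u1
  u1 = b.a.d.(0 + (rec X. d.b.a.d.(0 + X + c.0)) + c.0) | -b-> u2
  u2 = a.d.(0 + (rec X. d.b.a.d.(0 + X + c.0)) + c.0) | -a-> u3
  u3 = d.(0 + (rec X. d.b.a.d.(0 + X + c.0)) + c.0) | -d-> u4
  u4 = 0 + (rec X. d.b.a.d.(0 + X + c.0)) + c.0 | -c-> u5, -d-> u1
  u5 = 0 | ·
LTS(Q): 5 reachable states
  v0 = rec X. d.b.a.d.(0 + X) | -d-> v1
  v1 = b.a.d.(0 + (rec X. d.b.a.d.(0 + X))) | -b-> v2
  v2 = a.d.(0 + (rec X. d.b.a.d.(0 + X))) | -a-> v3
  v3 = d.(0 + (rec X. d.b.a.d.(0 + X))) | -d-> v4
  v4 = 0 + (rec X. d.b.a.d.(0 + X)) | -d-> v1
Executing dbadc from P (initial set {u0}):
  after d @ step 1: {u1}
  after b @ step 2: {u2}
  after a @ step 3: {u3}
  after d @ step 4: {u4}
  after c @ step 5: {u5}
  P completes σ.
Executing dbadc from Q (initial set {v0}):
  after d @ step 1: {v1}
  after b @ step 2: {v2}
  after a @ step 3: {v3}
  after d @ step 4: {v4}
  after c @ step 5: no successor for Q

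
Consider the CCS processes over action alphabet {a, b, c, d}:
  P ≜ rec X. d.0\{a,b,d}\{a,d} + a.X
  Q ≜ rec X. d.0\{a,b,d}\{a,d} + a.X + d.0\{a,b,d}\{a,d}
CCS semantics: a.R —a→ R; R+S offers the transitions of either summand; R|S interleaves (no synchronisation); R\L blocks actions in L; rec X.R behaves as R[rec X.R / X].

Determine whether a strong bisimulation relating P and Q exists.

YES

Reachable graph of P (2 states):
  m0 = rec X. d.0\{a,b,d}\{a,d} + a.X :: —a→ m0, —d→ m1
  m1 = 0\{a,b,d}\{a,d} :: ·
Reachable graph of Q (2 states):
  n0 = rec X. d.0\{a,b,d}\{a,d} + a.X + d.0\{a,b,d}\{a,d} :: —a→ n0, —d→ n1
  n1 = 0\{a,b,d}\{a,d} :: ·
Bisimilarity quotient blocks:
  B0 = {m0, n0}
  B1 = {m1, n1}
m0 ∈ B0, n0 ∈ B0 → same block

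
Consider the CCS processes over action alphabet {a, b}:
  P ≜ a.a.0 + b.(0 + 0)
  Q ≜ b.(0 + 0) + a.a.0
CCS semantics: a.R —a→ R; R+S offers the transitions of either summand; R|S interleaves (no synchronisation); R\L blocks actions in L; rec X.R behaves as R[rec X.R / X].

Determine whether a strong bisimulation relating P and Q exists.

Reachable graph of P (4 states):
  s0 = a.a.0 + b.(0 + 0) :: ··a··> s1, ··b··> s2
  s1 = a.0 :: ··a··> s3
  s2 = 0 + 0 :: deadlocked
  s3 = 0 :: deadlocked
Reachable graph of Q (4 states):
  t0 = b.(0 + 0) + a.a.0 :: ··a··> t1, ··b··> t2
  t1 = a.0 :: ··a··> t3
  t2 = 0 + 0 :: deadlocked
  t3 = 0 :: deadlocked
Partition-refinement fixed point:
  B0 = {s0, t0}
  B1 = {s2, s3, t2, t3}
  B2 = {s1, t1}
s0 ∈ B0, t0 ∈ B0 → same block

YES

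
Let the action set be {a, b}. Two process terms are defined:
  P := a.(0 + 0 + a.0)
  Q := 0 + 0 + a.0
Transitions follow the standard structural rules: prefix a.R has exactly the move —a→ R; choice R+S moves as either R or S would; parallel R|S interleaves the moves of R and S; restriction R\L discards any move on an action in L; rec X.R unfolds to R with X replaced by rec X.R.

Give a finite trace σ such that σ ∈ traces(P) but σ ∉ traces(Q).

LTS(P): 3 reachable states
  p0 = a.(0 + 0 + a.0) has moves —a→ p1
  p1 = 0 + 0 + a.0 has moves —a→ p2
  p2 = 0 has moves ∅
LTS(Q): 2 reachable states
  q0 = 0 + 0 + a.0 has moves —a→ q1
  q1 = 0 has moves ∅
Trace ⟨aa⟩ through P, begin at {p0}:
  step 1 (a): {p1}
  step 2 (a): {p2}
  ✓ P
Trace ⟨aa⟩ through Q, begin at {q0}:
  step 1 (a): {q1}
  step 2 (a): no successor for Q

aa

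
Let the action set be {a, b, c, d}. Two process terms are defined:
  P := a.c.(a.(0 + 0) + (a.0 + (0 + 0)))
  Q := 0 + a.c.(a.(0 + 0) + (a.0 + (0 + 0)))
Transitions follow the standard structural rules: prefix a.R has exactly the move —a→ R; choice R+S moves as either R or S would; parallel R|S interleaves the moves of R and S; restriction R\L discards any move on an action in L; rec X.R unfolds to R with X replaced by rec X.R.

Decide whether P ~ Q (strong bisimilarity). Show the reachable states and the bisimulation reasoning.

bisimilar

Reachable graph of P (5 states):
  u0 = a.c.(a.(0 + 0) + (a.0 + (0 + 0))) ⊢ =a=> u1
  u1 = c.(a.(0 + 0) + (a.0 + (0 + 0))) ⊢ =c=> u2
  u2 = a.(0 + 0) + (a.0 + (0 + 0)) ⊢ =a=> u3, =a=> u4
  u3 = 0 ⊢ (no moves)
  u4 = 0 + 0 ⊢ (no moves)
Reachable graph of Q (5 states):
  v0 = 0 + a.c.(a.(0 + 0) + (a.0 + (0 + 0))) ⊢ =a=> v1
  v1 = c.(a.(0 + 0) + (a.0 + (0 + 0))) ⊢ =c=> v2
  v2 = a.(0 + 0) + (a.0 + (0 + 0)) ⊢ =a=> v3, =a=> v4
  v3 = 0 ⊢ (no moves)
  v4 = 0 + 0 ⊢ (no moves)
Coarsest stable partition (strong bisimilarity classes):
  B0 = {u0, v0}
  B1 = {u1, v1}
  B2 = {u2, v2}
  B3 = {u3, u4, v3, v4}
u0 ∈ B0, v0 ∈ B0 → same block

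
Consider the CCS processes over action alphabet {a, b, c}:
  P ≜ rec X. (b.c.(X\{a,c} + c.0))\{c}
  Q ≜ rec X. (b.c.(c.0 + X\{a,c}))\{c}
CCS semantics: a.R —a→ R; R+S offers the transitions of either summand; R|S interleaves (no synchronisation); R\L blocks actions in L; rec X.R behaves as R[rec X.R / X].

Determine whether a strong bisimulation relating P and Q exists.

P's transition system — 2 states:
  m0 = rec X. (b.c.(X\{a,c} + c.0))\{c} → --b--▸ m1
  m1 = (c.((rec X. (b.c.(X\{a,c} + c.0))\{c})\{a,c} + c.0))\{c} → deadlocked
Q's transition system — 2 states:
  n0 = rec X. (b.c.(c.0 + X\{a,c}))\{c} → --b--▸ n1
  n1 = (c.(c.0 + (rec X. (b.c.(c.0 + X\{a,c}))\{c})\{a,c}))\{c} → deadlocked
Coarsest stable partition (strong bisimilarity classes):
  B0 = {m0, n0}
  B1 = {m1, n1}
m0 ∈ B0, n0 ∈ B0 → same block

P ~ Q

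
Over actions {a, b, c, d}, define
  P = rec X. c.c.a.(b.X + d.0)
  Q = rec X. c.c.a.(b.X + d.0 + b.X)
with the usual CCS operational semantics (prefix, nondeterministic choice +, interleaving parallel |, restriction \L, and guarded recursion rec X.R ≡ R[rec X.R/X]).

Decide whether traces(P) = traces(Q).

YES

Reachable graph of P (5 states):
  s0 = rec X. c.c.a.(b.X + d.0) → —c→ s1
  s1 = c.a.(b.(rec X. c.c.a.(b.X + d.0)) + d.0) → —c→ s2
  s2 = a.(b.(rec X. c.c.a.(b.X + d.0)) + d.0) → —a→ s3
  s3 = b.(rec X. c.c.a.(b.X + d.0)) + d.0 → —b→ s0, —d→ s4
  s4 = 0 → ·
Reachable graph of Q (5 states):
  t0 = rec X. c.c.a.(b.X + d.0 + b.X) → —c→ t1
  t1 = c.a.(b.(rec X. c.c.a.(b.X + d.0 + b.X)) + d.0 + b.(rec X. c.c.a.(b.X + d.0 + b.X))) → —c→ t2
  t2 = a.(b.(rec X. c.c.a.(b.X + d.0 + b.X)) + d.0 + b.(rec X. c.c.a.(b.X + d.0 + b.X))) → —a→ t3
  t3 = b.(rec X. c.c.a.(b.X + d.0 + b.X)) + d.0 + b.(rec X. c.c.a.(b.X + d.0 + b.X)) → —b→ t0, —d→ t4
  t4 = 0 → ·
Partition-refinement fixed point:
  B0 = {s0, t0}
  B1 = {s1, t1}
  B2 = {s2, t2}
  B3 = {s3, t3}
  B4 = {s4, t4}
s0 ∈ B0, t0 ∈ B0 → same block
Bisimilar ⇒ trace-equivalent.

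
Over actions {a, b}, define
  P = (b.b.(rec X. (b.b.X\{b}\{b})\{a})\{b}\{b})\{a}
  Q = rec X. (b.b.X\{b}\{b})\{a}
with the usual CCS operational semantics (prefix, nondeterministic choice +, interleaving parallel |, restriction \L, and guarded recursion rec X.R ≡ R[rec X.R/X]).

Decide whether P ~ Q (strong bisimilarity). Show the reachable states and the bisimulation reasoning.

P ~ Q

LTS(P): 3 reachable states
  m0 = (b.b.(rec X. (b.b.X\{b}\{b})\{a})\{b}\{b})\{a} :: -b-> m1
  m1 = (b.(rec X. (b.b.X\{b}\{b})\{a})\{b}\{b})\{a} :: -b-> m2
  m2 = (rec X. (b.b.X\{b}\{b})\{a})\{b}\{b}\{a} :: (no moves)
LTS(Q): 3 reachable states
  n0 = rec X. (b.b.X\{b}\{b})\{a} :: -b-> n1
  n1 = (b.(rec X. (b.b.X\{b}\{b})\{a})\{b}\{b})\{a} :: -b-> n2
  n2 = (rec X. (b.b.X\{b}\{b})\{a})\{b}\{b}\{a} :: (no moves)
Coarsest stable partition (strong bisimilarity classes):
  B0 = {m0, n0}
  B1 = {m1, n1}
  B2 = {m2, n2}
m0 ∈ B0, n0 ∈ B0 → same block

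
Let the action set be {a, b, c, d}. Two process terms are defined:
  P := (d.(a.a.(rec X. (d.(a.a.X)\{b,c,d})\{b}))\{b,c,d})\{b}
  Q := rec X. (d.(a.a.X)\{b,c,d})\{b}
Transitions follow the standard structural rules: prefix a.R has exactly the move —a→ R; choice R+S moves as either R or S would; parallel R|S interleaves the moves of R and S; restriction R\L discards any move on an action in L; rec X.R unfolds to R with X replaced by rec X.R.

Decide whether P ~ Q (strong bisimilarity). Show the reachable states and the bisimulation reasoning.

LTS(P): 4 reachable states
  p0 = (d.(a.a.(rec X. (d.(a.a.X)\{b,c,d})\{b}))\{b,c,d})\{b} → -d-> p1
  p1 = (a.a.(rec X. (d.(a.a.X)\{b,c,d})\{b}))\{b,c,d}\{b} → -a-> p2
  p2 = (a.(rec X. (d.(a.a.X)\{b,c,d})\{b}))\{b,c,d}\{b} → -a-> p3
  p3 = (rec X. (d.(a.a.X)\{b,c,d})\{b})\{b,c,d}\{b} → deadlocked
LTS(Q): 4 reachable states
  q0 = rec X. (d.(a.a.X)\{b,c,d})\{b} → -d-> q1
  q1 = (a.a.(rec X. (d.(a.a.X)\{b,c,d})\{b}))\{b,c,d}\{b} → -a-> q2
  q2 = (a.(rec X. (d.(a.a.X)\{b,c,d})\{b}))\{b,c,d}\{b} → -a-> q3
  q3 = (rec X. (d.(a.a.X)\{b,c,d})\{b})\{b,c,d}\{b} → deadlocked
Bisimilarity quotient blocks:
  B0 = {p0, q0}
  B1 = {p1, q1}
  B2 = {p2, q2}
  B3 = {p3, q3}
p0 ∈ B0, q0 ∈ B0 → same block

P ~ Q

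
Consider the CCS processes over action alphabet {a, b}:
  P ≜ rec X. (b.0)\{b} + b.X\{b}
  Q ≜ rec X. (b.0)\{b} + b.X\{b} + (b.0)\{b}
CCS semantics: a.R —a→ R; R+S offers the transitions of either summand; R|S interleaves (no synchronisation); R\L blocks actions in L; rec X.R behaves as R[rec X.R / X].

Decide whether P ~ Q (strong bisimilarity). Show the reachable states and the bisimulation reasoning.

LTS(P): 2 reachable states
  s0 = rec X. (b.0)\{b} + b.X\{b} ⊢ --b--▸ s1
  s1 = (rec X. (b.0)\{b} + b.X\{b})\{b} ⊢ stopped
LTS(Q): 2 reachable states
  t0 = rec X. (b.0)\{b} + b.X\{b} + (b.0)\{b} ⊢ --b--▸ t1
  t1 = (rec X. (b.0)\{b} + b.X\{b} + (b.0)\{b})\{b} ⊢ stopped
Coarsest stable partition (strong bisimilarity classes):
  B0 = {s0, t0}
  B1 = {s1, t1}
s0 ∈ B0, t0 ∈ B0 → same block

YES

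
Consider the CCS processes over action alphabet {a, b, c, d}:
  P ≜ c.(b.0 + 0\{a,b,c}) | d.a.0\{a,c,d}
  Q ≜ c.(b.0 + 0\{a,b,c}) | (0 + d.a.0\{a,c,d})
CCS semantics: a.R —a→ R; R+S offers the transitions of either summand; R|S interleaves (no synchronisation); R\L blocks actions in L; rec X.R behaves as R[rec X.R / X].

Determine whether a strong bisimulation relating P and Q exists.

LTS(P): 9 reachable states
  p0 = c.(b.0 + 0\{a,b,c}) | d.a.0\{a,c,d} → —c→ p1, —d→ p2
  p1 = (b.0 + 0\{a,b,c}) | d.a.0\{a,c,d} → —b→ p3, —d→ p4
  p2 = c.(b.0 + 0\{a,b,c}) | a.0\{a,c,d} → —a→ p5, —c→ p4
  p3 = 0 | d.a.0\{a,c,d} → —d→ p6
  p4 = (b.0 + 0\{a,b,c}) | a.0\{a,c,d} → —a→ p7, —b→ p6
  p5 = c.(b.0 + 0\{a,b,c}) | 0\{a,c,d} → —c→ p7
  p6 = 0 | a.0\{a,c,d} → —a→ p8
  p7 = (b.0 + 0\{a,b,c}) | 0\{a,c,d} → —b→ p8
  p8 = 0 | 0\{a,c,d} → deadlocked
LTS(Q): 9 reachable states
  q0 = c.(b.0 + 0\{a,b,c}) | (0 + d.a.0\{a,c,d}) → —c→ q1, —d→ q2
  q1 = (b.0 + 0\{a,b,c}) | (0 + d.a.0\{a,c,d}) → —b→ q3, —d→ q4
  q2 = c.(b.0 + 0\{a,b,c}) | a.0\{a,c,d} → —a→ q5, —c→ q4
  q3 = 0 | (0 + d.a.0\{a,c,d}) → —d→ q6
  q4 = (b.0 + 0\{a,b,c}) | a.0\{a,c,d} → —a→ q7, —b→ q6
  q5 = c.(b.0 + 0\{a,b,c}) | 0\{a,c,d} → —c→ q7
  q6 = 0 | a.0\{a,c,d} → —a→ q8
  q7 = (b.0 + 0\{a,b,c}) | 0\{a,c,d} → —b→ q8
  q8 = 0 | 0\{a,c,d} → deadlocked
Bisimilarity quotient blocks:
  B0 = {p0, q0}
  B1 = {p1, q1}
  B2 = {p4, q4}
  B3 = {p6, q6}
  B4 = {p8, q8}
  B5 = {p7, q7}
  B6 = {p3, q3}
  B7 = {p2, q2}
  B8 = {p5, q5}
p0 ∈ B0, q0 ∈ B0 → same block

bisimilar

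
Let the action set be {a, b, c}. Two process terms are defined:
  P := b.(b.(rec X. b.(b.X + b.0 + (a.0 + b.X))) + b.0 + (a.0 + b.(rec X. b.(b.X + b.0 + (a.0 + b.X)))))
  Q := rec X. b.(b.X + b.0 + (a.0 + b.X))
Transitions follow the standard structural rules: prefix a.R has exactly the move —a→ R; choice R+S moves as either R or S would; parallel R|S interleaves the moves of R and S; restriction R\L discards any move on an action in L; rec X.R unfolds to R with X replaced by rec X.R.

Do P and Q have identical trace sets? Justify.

Reachable graph of P (4 states):
  m0 = b.(b.(rec X. b.(b.X + b.0 + (a.0 + b.X))) + b.0 + (a.0 + b.(rec X. b.(b.X + b.0 + (a.0 + b.X))))) has moves -b-> m1
  m1 = b.(rec X. b.(b.X + b.0 + (a.0 + b.X))) + b.0 + (a.0 + b.(rec X. b.(b.X + b.0 + (a.0 + b.X)))) has moves -a-> m2, -b-> m2, -b-> m3
  m2 = 0 has moves (no moves)
  m3 = rec X. b.(b.X + b.0 + (a.0 + b.X)) has moves -b-> m1
Reachable graph of Q (3 states):
  n0 = rec X. b.(b.X + b.0 + (a.0 + b.X)) has moves -b-> n1
  n1 = b.(rec X. b.(b.X + b.0 + (a.0 + b.X))) + b.0 + (a.0 + b.(rec X. b.(b.X + b.0 + (a.0 + b.X)))) has moves -a-> n2, -b-> n0, -b-> n2
  n2 = 0 has moves (no moves)
Partition-refinement fixed point:
  B0 = {m0, m3, n0}
  B1 = {m1, n1}
  B2 = {m2, n2}
m0 ∈ B0, n0 ∈ B0 → same block
Bisimilar ⇒ trace-equivalent.

traces(P) = traces(Q)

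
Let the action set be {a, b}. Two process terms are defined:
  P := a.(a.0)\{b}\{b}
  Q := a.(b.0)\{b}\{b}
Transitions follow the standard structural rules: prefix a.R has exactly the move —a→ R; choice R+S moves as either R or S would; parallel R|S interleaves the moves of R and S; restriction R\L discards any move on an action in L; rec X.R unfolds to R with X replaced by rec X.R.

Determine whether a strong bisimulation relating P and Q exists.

not bisimilar

LTS(P): 3 reachable states
  p0 = a.(a.0)\{b}\{b} :: -a-> p1
  p1 = (a.0)\{b}\{b} :: -a-> p2
  p2 = 0\{b}\{b} :: (no moves)
LTS(Q): 2 reachable states
  q0 = a.(b.0)\{b}\{b} :: -a-> q1
  q1 = (b.0)\{b}\{b} :: (no moves)
Coarsest stable partition (strong bisimilarity classes):
  B0 = {p0}
  B1 = {p1, q0}
  B2 = {p2, q1}
p0 ∈ B0, q0 ∈ B1 → different blocks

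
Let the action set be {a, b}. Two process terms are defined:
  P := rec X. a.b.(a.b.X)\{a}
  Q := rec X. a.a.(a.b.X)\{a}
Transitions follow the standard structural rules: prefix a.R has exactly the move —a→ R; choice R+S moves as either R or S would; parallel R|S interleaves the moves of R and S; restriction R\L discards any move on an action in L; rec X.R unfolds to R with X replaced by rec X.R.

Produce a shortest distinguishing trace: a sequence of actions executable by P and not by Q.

LTS(P): 3 reachable states
  u0 = rec X. a.b.(a.b.X)\{a} ⊢ =a=> u1
  u1 = b.(a.b.(rec X. a.b.(a.b.X)\{a}))\{a} ⊢ =b=> u2
  u2 = (a.b.(rec X. a.b.(a.b.X)\{a}))\{a} ⊢ deadlocked
LTS(Q): 3 reachable states
  v0 = rec X. a.a.(a.b.X)\{a} ⊢ =a=> v1
  v1 = a.(a.b.(rec X. a.a.(a.b.X)\{a}))\{a} ⊢ =a=> v2
  v2 = (a.b.(rec X. a.a.(a.b.X)\{a}))\{a} ⊢ deadlocked
Trace ⟨ab⟩ through P, begin at {u0}:
  after a @ step 1: {u1}
  after b @ step 2: {u2}
  P completes σ.
Trace ⟨ab⟩ through Q, begin at {v0}:
  after a @ step 1: {v1}
  after b @ step 2: no successor for Q

ab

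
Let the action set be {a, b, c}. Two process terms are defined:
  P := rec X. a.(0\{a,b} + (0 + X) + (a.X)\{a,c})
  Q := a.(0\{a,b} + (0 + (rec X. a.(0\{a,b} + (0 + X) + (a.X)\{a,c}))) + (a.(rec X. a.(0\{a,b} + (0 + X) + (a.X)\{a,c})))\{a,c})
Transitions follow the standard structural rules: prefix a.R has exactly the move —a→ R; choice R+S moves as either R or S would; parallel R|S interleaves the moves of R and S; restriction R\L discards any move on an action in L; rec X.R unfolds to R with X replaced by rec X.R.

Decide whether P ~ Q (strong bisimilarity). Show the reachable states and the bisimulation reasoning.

bisimilar

LTS(P): 2 reachable states
  s0 = rec X. a.(0\{a,b} + (0 + X) + (a.X)\{a,c}) has moves —a→ s1
  s1 = 0\{a,b} + (0 + (rec X. a.(0\{a,b} + (0 + X) + (a.X)\{a,c}))) + (a.(rec X. a.(0\{a,b} + (0 + X) + (a.X)\{a,c})))\{a,c} has moves —a→ s1
LTS(Q): 2 reachable states
  t0 = a.(0\{a,b} + (0 + (rec X. a.(0\{a,b} + (0 + X) + (a.X)\{a,c}))) + (a.(rec X. a.(0\{a,b} + (0 + X) + (a.X)\{a,c})))\{a,c}) has moves —a→ t1
  t1 = 0\{a,b} + (0 + (rec X. a.(0\{a,b} + (0 + X) + (a.X)\{a,c}))) + (a.(rec X. a.(0\{a,b} + (0 + X) + (a.X)\{a,c})))\{a,c} has moves —a→ t1
Partition-refinement fixed point:
  B0 = {s0, s1, t0, t1}
s0 ∈ B0, t0 ∈ B0 → same block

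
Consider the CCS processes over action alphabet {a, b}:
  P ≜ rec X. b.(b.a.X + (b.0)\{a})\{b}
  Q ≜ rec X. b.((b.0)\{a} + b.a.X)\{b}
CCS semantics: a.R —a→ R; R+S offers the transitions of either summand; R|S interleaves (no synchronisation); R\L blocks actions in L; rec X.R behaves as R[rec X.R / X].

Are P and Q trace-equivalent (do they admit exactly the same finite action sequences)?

Reachable graph of P (2 states):
  s0 = rec X. b.(b.a.X + (b.0)\{a})\{b} has moves -b-> s1
  s1 = (b.a.(rec X. b.(b.a.X + (b.0)\{a})\{b}) + (b.0)\{a})\{b} has moves (no moves)
Reachable graph of Q (2 states):
  t0 = rec X. b.((b.0)\{a} + b.a.X)\{b} has moves -b-> t1
  t1 = ((b.0)\{a} + b.a.(rec X. b.((b.0)\{a} + b.a.X)\{b}))\{b} has moves (no moves)
Partition-refinement fixed point:
  B0 = {s0, t0}
  B1 = {s1, t1}
s0 ∈ B0, t0 ∈ B0 → same block
Bisimilar ⇒ trace-equivalent.

YES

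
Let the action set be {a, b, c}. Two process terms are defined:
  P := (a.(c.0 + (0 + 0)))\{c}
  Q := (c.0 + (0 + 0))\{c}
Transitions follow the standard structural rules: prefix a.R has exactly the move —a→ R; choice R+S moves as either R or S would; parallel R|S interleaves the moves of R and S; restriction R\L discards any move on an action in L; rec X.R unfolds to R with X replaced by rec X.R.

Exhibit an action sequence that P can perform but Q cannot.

P's transition system — 2 states:
  s0 = (a.(c.0 + (0 + 0)))\{c} ⊢ --a--▸ s1
  s1 = (c.0 + (0 + 0))\{c} ⊢ (no moves)
Q's transition system — 1 states:
  t0 = (c.0 + (0 + 0))\{c} ⊢ (no moves)
Trace ⟨a⟩ through P, begin at {s0}:
  after a @ step 1: {s1}
  — P admits the full trace.
Trace ⟨a⟩ through Q, begin at {t0}:
  after a @ step 1: ∅  — Q cannot continue

a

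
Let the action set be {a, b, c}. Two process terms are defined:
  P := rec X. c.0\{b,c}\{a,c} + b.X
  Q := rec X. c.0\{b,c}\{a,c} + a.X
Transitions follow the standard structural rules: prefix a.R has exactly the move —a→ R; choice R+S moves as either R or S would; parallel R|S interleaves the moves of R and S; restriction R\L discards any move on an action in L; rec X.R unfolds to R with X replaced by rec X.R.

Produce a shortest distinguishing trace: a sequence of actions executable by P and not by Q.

b

LTS(P): 2 reachable states
  s0 = rec X. c.0\{b,c}\{a,c} + b.X has moves —b→ s0, —c→ s1
  s1 = 0\{b,c}\{a,c} has moves ·
LTS(Q): 2 reachable states
  t0 = rec X. c.0\{b,c}\{a,c} + a.X has moves —a→ t0, —c→ t1
  t1 = 0\{b,c}\{a,c} has moves ·
Run σ = ⟨b⟩ on P: start {s0}
  [1] b ⇒ {s0}
  ✓ P
Run σ = ⟨b⟩ on Q: start {t0}
  [1] b ⇒ ∅  — Q cannot continue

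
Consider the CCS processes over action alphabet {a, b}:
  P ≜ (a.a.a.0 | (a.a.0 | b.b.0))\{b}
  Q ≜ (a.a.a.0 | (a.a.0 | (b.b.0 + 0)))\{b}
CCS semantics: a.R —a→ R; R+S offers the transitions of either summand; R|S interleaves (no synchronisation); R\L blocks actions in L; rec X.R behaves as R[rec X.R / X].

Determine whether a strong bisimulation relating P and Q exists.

P's transition system — 12 states:
  m0 = (a.a.a.0 | (a.a.0 | b.b.0))\{b} → -a-> m1, -a-> m2
  m1 = (a.a.0 | (a.a.0 | b.b.0))\{b} → -a-> m3, -a-> m4
  m2 = (a.a.a.0 | (a.0 | b.b.0))\{b} → -a-> m4, -a-> m5
  m3 = (a.0 | (a.a.0 | b.b.0))\{b} → -a-> m6, -a-> m7
  m4 = (a.a.0 | (a.0 | b.b.0))\{b} → -a-> m7, -a-> m8
  m5 = (a.a.a.0 | (0 | b.b.0))\{b} → -a-> m8
  m6 = (0 | (a.a.0 | b.b.0))\{b} → -a-> m9
  m7 = (a.0 | (a.0 | b.b.0))\{b} → -a-> m10, -a-> m9
  m8 = (a.a.0 | (0 | b.b.0))\{b} → -a-> m10
  m9 = (0 | (a.0 | b.b.0))\{b} → -a-> m11
  m10 = (a.0 | (0 | b.b.0))\{b} → -a-> m11
  m11 = (0 | (0 | b.b.0))\{b} → deadlocked
Q's transition system — 12 states:
  n0 = (a.a.a.0 | (a.a.0 | (b.b.0 + 0)))\{b} → -a-> n1, -a-> n2
  n1 = (a.a.0 | (a.a.0 | (b.b.0 + 0)))\{b} → -a-> n3, -a-> n4
  n2 = (a.a.a.0 | (a.0 | (b.b.0 + 0)))\{b} → -a-> n4, -a-> n5
  n3 = (a.0 | (a.a.0 | (b.b.0 + 0)))\{b} → -a-> n6, -a-> n7
  n4 = (a.a.0 | (a.0 | (b.b.0 + 0)))\{b} → -a-> n7, -a-> n8
  n5 = (a.a.a.0 | (0 | (b.b.0 + 0)))\{b} → -a-> n8
  n6 = (0 | (a.a.0 | (b.b.0 + 0)))\{b} → -a-> n9
  n7 = (a.0 | (a.0 | (b.b.0 + 0)))\{b} → -a-> n10, -a-> n9
  n8 = (a.a.0 | (0 | (b.b.0 + 0)))\{b} → -a-> n10
  n9 = (0 | (a.0 | (b.b.0 + 0)))\{b} → -a-> n11
  n10 = (a.0 | (0 | (b.b.0 + 0)))\{b} → -a-> n11
  n11 = (0 | (0 | (b.b.0 + 0)))\{b} → deadlocked
Bisimilarity quotient blocks:
  B0 = {m0, n0}
  B1 = {m1, m2, n1, n2}
  B2 = {m3, m4, m5, n3, n4, n5}
  B3 = {m6, m7, m8, n6, n7, n8}
  B4 = {m10, m9, n10, n9}
  B5 = {m11, n11}
m0 ∈ B0, n0 ∈ B0 → same block

YES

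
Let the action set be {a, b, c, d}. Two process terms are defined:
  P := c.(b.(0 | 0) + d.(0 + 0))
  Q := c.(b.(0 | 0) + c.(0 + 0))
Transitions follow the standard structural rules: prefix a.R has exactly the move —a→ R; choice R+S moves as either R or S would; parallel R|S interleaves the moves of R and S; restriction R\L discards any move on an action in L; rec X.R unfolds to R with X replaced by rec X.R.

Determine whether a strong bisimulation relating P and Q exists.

NO

Reachable graph of P (4 states):
  p0 = c.(b.(0 | 0) + d.(0 + 0)) → —c→ p1
  p1 = b.(0 | 0) + d.(0 + 0) → —b→ p2, —d→ p3
  p2 = 0 | 0 → stopped
  p3 = 0 + 0 → stopped
Reachable graph of Q (4 states):
  q0 = c.(b.(0 | 0) + c.(0 + 0)) → —c→ q1
  q1 = b.(0 | 0) + c.(0 + 0) → —b→ q2, —c→ q3
  q2 = 0 | 0 → stopped
  q3 = 0 + 0 → stopped
Coarsest stable partition (strong bisimilarity classes):
  B0 = {p0}
  B1 = {p1}
  B2 = {p2, p3, q2, q3}
  B3 = {q0}
  B4 = {q1}
p0 ∈ B0, q0 ∈ B3 → different blocks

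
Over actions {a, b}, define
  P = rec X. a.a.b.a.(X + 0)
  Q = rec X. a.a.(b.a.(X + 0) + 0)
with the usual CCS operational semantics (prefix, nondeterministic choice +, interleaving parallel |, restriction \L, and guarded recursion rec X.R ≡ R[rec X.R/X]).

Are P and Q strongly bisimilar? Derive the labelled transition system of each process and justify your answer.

P's transition system — 5 states:
  m0 = rec X. a.a.b.a.(X + 0) has moves --a--▸ m1
  m1 = a.b.a.((rec X. a.a.b.a.(X + 0)) + 0) has moves --a--▸ m2
  m2 = b.a.((rec X. a.a.b.a.(X + 0)) + 0) has moves --b--▸ m3
  m3 = a.((rec X. a.a.b.a.(X + 0)) + 0) has moves --a--▸ m4
  m4 = (rec X. a.a.b.a.(X + 0)) + 0 has moves --a--▸ m1
Q's transition system — 5 states:
  n0 = rec X. a.a.(b.a.(X + 0) + 0) has moves --a--▸ n1
  n1 = a.(b.a.((rec X. a.a.(b.a.(X + 0) + 0)) + 0) + 0) has moves --a--▸ n2
  n2 = b.a.((rec X. a.a.(b.a.(X + 0) + 0)) + 0) + 0 has moves --b--▸ n3
  n3 = a.((rec X. a.a.(b.a.(X + 0) + 0)) + 0) has moves --a--▸ n4
  n4 = (rec X. a.a.(b.a.(X + 0) + 0)) + 0 has moves --a--▸ n1
Bisimilarity quotient blocks:
  B0 = {m0, m4, n0, n4}
  B1 = {m1, n1}
  B2 = {m2, n2}
  B3 = {m3, n3}
m0 ∈ B0, n0 ∈ B0 → same block

P ~ Q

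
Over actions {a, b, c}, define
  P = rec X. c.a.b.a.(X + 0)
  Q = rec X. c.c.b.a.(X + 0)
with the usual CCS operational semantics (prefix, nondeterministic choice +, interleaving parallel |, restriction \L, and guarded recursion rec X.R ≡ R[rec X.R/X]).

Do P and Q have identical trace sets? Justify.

traces(P) ≠ traces(Q) — witness ⟨ca⟩

LTS(P): 5 reachable states
  m0 = rec X. c.a.b.a.(X + 0) | —c→ m1
  m1 = a.b.a.((rec X. c.a.b.a.(X + 0)) + 0) | —a→ m2
  m2 = b.a.((rec X. c.a.b.a.(X + 0)) + 0) | —b→ m3
  m3 = a.((rec X. c.a.b.a.(X + 0)) + 0) | —a→ m4
  m4 = (rec X. c.a.b.a.(X + 0)) + 0 | —c→ m1
LTS(Q): 5 reachable states
  n0 = rec X. c.c.b.a.(X + 0) | —c→ n1
  n1 = c.b.a.((rec X. c.c.b.a.(X + 0)) + 0) | —c→ n2
  n2 = b.a.((rec X. c.c.b.a.(X + 0)) + 0) | —b→ n3
  n3 = a.((rec X. c.c.b.a.(X + 0)) + 0) | —a→ n4
  n4 = (rec X. c.c.b.a.(X + 0)) + 0 | —c→ n1
Executing ca from P (initial set {m0}):
  step 1 (c): {m1}
  step 2 (a): {m2}
  ✓ P
Executing ca from Q (initial set {n0}):
  step 1 (c): {n1}
  step 2 (a): ∅ (Q stuck)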